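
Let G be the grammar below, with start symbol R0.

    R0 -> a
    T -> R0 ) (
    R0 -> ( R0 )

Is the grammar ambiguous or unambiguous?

(T is unreachable from R0, so its rules don't affect L(R0).) Each string is a nest of matched brackets around a single atom. An opening bracket forces the recursive rule; an atom forces the base rule.

Unambiguous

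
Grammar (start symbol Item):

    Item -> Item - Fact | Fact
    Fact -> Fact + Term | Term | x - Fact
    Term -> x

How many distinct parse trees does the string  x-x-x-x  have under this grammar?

Parse trees for x-x-x-x:
  [Item [Item [Fact [Term x]]] - [Fact x - [Fact x - [Fact [Term x]]]]]
  [Item [Item [Item [Fact [Term x]]] - [Fact [Term x]]] - [Fact x - [Fact [Term x]]]]
  [Item [Item [Fact x - [Fact [Term x]]]] - [Fact x - [Fact [Term x]]]]
  [Item [Item [Item [Fact [Term x]]] - [Fact x - [Fact [Term x]]]] - [Fact [Term x]]]
  [Item [Item [Item [Item [Fact [Term x]]] - [Fact [Term x]]] - [Fact [Term x]]] - [Fact [Term x]]]
  [Item [Item [Item [Fact x - [Fact [Term x]]]] - [Fact [Term x]]] - [Fact [Term x]]]
  [Item [Item [Fact x - [Fact x - [Fact [Term x]]]]] - [Fact [Term x]]]
  [Item [Fact x - [Fact x - [Fact x - [Fact [Term x]]]]]]

8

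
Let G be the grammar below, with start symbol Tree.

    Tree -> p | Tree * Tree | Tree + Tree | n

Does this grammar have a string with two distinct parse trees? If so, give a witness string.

Ambiguous

Witness: n * n * n

Derivation 1: Tree ⇒ Tree * Tree ⇒ Tree * Tree * Tree ⇒ n * Tree * Tree ⇒ n * n * Tree ⇒ n * n * n
Derivation 2: Tree ⇒ Tree * Tree ⇒ n * Tree ⇒ n * Tree * Tree ⇒ n * n * Tree ⇒ n * n * n

Two distinct leftmost derivations for the same string.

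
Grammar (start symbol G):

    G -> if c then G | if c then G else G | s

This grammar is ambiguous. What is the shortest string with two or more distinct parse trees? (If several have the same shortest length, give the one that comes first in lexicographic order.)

length 1: no string has ≥2 trees
length 4: no string has ≥2 trees
length 6: no string has ≥2 trees
length 7: no string has ≥2 trees
length 9: if c then if c then s else s has 2 parse trees

Two derivations of if c then if c then s else s:
  G ⇒ if c then G ⇒ if c then if c then G else G ⇒ if c then if c then s else G ⇒ if c then if c then s else s
  G ⇒ if c then G else G ⇒ if c then if c then G else G ⇒ if c then if c then s else G ⇒ if c then if c then s else s

if c then if c then s else s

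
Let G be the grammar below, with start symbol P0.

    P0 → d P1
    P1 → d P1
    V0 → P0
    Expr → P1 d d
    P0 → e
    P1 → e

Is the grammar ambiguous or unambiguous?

Only P0, P1 are reachable from P0; ignoring the rest: The reachable rules are right-linear with at most one rule per (nonterminal, next-terminal) pair. Each input token forces the next rule, so parsing is deterministic.

Unambiguous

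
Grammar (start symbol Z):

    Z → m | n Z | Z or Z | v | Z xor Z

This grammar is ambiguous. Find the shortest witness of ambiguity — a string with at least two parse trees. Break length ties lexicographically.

length 1: no string has ≥2 trees
length 2: no string has ≥2 trees
length 3: no string has ≥2 trees
length 4: n m or m has 2 parse trees

Two derivations of n m or m:
  Z ⇒ n Z ⇒ n Z or Z ⇒ n m or Z ⇒ n m or m
  Z ⇒ Z or Z ⇒ n Z or Z ⇒ n m or Z ⇒ n m or m

n m or m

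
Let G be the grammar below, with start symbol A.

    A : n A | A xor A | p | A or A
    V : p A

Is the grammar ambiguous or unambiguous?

Witness: n p or p

Derivation 1: A ⇒ n A ⇒ n A or A ⇒ n p or A ⇒ n p or p
Derivation 2: A ⇒ A or A ⇒ n A or A ⇒ n p or A ⇒ n p or p

Two distinct leftmost derivations for the same string.

Ambiguous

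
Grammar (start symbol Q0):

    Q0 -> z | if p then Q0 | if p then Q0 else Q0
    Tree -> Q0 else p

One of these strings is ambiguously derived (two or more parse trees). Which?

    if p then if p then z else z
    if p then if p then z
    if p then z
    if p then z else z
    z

if p then if p then z else z

if p then if p then z else z: 2 trees
if p then if p then z: 1 tree
if p then z: 1 tree
if p then z else z: 1 tree
z: 1 tree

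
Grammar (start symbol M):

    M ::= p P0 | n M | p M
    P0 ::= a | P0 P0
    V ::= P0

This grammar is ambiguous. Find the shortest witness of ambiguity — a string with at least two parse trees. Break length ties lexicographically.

length 2: no string has ≥2 trees
length 3: no string has ≥2 trees
length 4: p a a a has 2 parse trees

Two derivations of p a a a:
  M ⇒ p P0 ⇒ p P0 P0 ⇒ p a P0 ⇒ p a P0 P0 ⇒ p a a P0 ⇒ p a a a
  M ⇒ p P0 ⇒ p P0 P0 ⇒ p P0 P0 P0 ⇒ p a P0 P0 ⇒ p a a P0 ⇒ p a a a

p a a a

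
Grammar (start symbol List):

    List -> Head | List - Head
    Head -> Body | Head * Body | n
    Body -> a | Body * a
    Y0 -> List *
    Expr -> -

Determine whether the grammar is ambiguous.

Witness: a * a

Derivation 1: List ⇒ Head ⇒ Body ⇒ Body * a ⇒ a * a
Derivation 2: List ⇒ Head ⇒ Head * Body ⇒ Body * Body ⇒ a * Body ⇒ a * a

Two distinct leftmost derivations for the same string.

Ambiguous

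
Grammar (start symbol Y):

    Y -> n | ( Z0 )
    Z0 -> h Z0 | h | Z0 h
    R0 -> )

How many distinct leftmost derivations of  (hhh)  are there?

Parse trees for (hhh):
  [Y ( [Z0 h [Z0 h [Z0 h]]] )]
  [Y ( [Z0 h [Z0 [Z0 h] h]] )]
  [Y ( [Z0 [Z0 h [Z0 h]] h] )]
  [Y ( [Z0 [Z0 [Z0 h] h] h] )]

4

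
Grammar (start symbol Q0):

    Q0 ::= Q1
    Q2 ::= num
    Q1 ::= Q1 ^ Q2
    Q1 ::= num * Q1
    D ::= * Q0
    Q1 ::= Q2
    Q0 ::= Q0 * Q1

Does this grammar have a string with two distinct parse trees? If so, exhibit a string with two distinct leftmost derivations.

Witness: num * num

Derivation 1: Q0 ⇒ Q1 ⇒ num * Q1 ⇒ num * Q2 ⇒ num * num
Derivation 2: Q0 ⇒ Q0 * Q1 ⇒ Q1 * Q1 ⇒ Q2 * Q1 ⇒ num * Q1 ⇒ num * Q2 ⇒ num * num

Two distinct leftmost derivations for the same string.

Ambiguous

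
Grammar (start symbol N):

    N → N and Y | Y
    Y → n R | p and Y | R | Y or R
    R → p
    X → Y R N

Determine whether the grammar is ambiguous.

Ambiguous

Witness: p and p

Derivation 1: N ⇒ N and Y ⇒ Y and Y ⇒ R and Y ⇒ p and Y ⇒ p and R ⇒ p and p
Derivation 2: N ⇒ Y ⇒ p and Y ⇒ p and R ⇒ p and p

Two distinct leftmost derivations for the same string.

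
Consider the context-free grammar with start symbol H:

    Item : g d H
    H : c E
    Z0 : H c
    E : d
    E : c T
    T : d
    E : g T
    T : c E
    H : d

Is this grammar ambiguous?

Only H, E, T are reachable from H; ignoring the rest: Restricted to the reachable nonterminals, every rule has the form A → t or A → t B, and no two rules for the same A share a first terminal. The grammar encodes a DFA — one run per string.

Unambiguous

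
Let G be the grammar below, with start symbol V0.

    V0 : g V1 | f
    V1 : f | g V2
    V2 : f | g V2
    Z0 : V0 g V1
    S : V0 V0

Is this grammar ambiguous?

Unambiguous

(Z0, S are unreachable from V0, so their rules don't affect L(V0).) Each reachable nonterminal has at most one production per leading terminal, and all productions are right-linear; the derivation is determined token-by-token.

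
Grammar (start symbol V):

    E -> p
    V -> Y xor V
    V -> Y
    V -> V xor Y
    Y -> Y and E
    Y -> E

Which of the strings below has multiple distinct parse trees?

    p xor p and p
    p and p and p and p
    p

p xor p and p: 2 trees
p and p and p and p: 1 tree
p: 1 tree

p xor p and p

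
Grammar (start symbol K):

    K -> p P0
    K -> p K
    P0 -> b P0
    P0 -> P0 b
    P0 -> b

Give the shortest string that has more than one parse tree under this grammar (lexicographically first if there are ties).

p b b

length 2: no string has ≥2 trees
length 3: p b b has 2 parse trees

Two derivations of p b b:
  K ⇒ p P0 ⇒ p b P0 ⇒ p b b
  K ⇒ p P0 ⇒ p P0 b ⇒ p b b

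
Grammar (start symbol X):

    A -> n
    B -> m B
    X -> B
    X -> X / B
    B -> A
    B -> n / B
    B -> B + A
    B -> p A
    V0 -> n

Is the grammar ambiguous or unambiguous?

Ambiguous

Witness: n / n

Derivation 1: X ⇒ B ⇒ n / B ⇒ n / A ⇒ n / n
Derivation 2: X ⇒ X / B ⇒ B / B ⇒ A / B ⇒ n / B ⇒ n / A ⇒ n / n

Two distinct leftmost derivations for the same string.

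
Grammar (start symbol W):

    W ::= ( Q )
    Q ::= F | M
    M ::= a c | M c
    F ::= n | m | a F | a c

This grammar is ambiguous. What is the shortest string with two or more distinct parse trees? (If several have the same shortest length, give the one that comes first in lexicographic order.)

length 3: no string has ≥2 trees
length 4: ( a c ) has 2 parse trees

Two derivations of ( a c ):
  W ⇒ ( Q ) ⇒ ( F ) ⇒ ( a c )
  W ⇒ ( Q ) ⇒ ( M ) ⇒ ( a c )

( a c )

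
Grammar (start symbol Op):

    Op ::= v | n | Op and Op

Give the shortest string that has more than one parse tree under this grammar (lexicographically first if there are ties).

length 1: no string has ≥2 trees
length 3: no string has ≥2 trees
length 5: n and n and n has 2 parse trees

Two derivations of n and n and n:
  Op ⇒ Op and Op ⇒ n and Op ⇒ n and Op and Op ⇒ n and n and Op ⇒ n and n and n
  Op ⇒ Op and Op ⇒ Op and Op and Op ⇒ n and Op and Op ⇒ n and n and Op ⇒ n and n and n

n and n and n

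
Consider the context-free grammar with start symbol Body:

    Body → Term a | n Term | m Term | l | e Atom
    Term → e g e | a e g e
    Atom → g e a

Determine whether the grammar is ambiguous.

Ambiguous

Witness: e g e a

Derivation 1: Body ⇒ Term a ⇒ e g e a
Derivation 2: Body ⇒ e Atom ⇒ e g e a

Two distinct leftmost derivations for the same string.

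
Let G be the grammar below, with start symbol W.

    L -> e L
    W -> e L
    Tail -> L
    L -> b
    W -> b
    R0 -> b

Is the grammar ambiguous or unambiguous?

Only W, L are reachable from W; ignoring the rest: Restricted to the reachable nonterminals, every rule has the form A → t or A → t B, and no two rules for the same A share a first terminal. The grammar encodes a DFA — one run per string.

Unambiguous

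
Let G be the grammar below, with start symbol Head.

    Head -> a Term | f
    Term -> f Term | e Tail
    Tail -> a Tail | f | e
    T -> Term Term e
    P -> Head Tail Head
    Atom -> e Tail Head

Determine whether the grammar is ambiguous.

Unambiguous

(T, P, Atom are unreachable from Head, so their rules don't affect L(Head).) Each reachable nonterminal has at most one production per leading terminal, and all productions are right-linear; the derivation is determined token-by-token.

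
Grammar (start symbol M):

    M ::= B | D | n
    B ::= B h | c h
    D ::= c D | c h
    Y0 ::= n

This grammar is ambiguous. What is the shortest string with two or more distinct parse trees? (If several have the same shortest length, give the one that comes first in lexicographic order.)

length 1: no string has ≥2 trees
length 2: c h has 2 parse trees

Two derivations of c h:
  M ⇒ B ⇒ c h
  M ⇒ D ⇒ c h

c h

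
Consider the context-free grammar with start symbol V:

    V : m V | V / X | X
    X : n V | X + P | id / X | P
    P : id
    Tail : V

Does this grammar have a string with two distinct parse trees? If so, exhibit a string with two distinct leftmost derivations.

Ambiguous

Witness: id / id

Derivation 1: V ⇒ V / X ⇒ X / X ⇒ P / X ⇒ id / X ⇒ id / P ⇒ id / id
Derivation 2: V ⇒ X ⇒ id / X ⇒ id / P ⇒ id / id

Two distinct leftmost derivations for the same string.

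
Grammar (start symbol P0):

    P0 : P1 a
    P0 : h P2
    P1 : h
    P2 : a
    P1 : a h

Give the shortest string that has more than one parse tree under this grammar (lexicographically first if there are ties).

length 2: h a has 2 parse trees

Two derivations of h a:
  P0 ⇒ P1 a ⇒ h a
  P0 ⇒ h P2 ⇒ h a

h a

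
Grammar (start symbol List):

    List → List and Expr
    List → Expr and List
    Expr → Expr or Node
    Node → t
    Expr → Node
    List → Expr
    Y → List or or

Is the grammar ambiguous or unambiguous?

Witness: t and t

Derivation 1: List ⇒ List and Expr ⇒ Expr and Expr ⇒ Node and Expr ⇒ t and Expr ⇒ t and Node ⇒ t and t
Derivation 2: List ⇒ Expr and List ⇒ Node and List ⇒ t and List ⇒ t and Expr ⇒ t and Node ⇒ t and t

Two distinct leftmost derivations for the same string.

Ambiguous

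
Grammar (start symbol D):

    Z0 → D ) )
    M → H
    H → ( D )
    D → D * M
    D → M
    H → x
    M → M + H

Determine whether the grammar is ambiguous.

Unambiguous

Only D, M, H are reachable from D; ignoring the rest: This is a standard precedence ladder (D over M over H), with each level left-recursive on its own operator ('*' at D, '+' at M). That structure is LR(1), hence unambiguous.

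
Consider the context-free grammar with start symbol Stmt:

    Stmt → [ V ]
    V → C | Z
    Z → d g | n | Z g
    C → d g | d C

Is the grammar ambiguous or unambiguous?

Witness: [ d g ]

Derivation 1: Stmt ⇒ [ V ] ⇒ [ C ] ⇒ [ d g ]
Derivation 2: Stmt ⇒ [ V ] ⇒ [ Z ] ⇒ [ d g ]

Two distinct leftmost derivations for the same string.

Ambiguous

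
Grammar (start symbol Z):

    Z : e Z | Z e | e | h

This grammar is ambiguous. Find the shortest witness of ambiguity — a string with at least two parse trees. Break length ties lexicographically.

length 1: no string has ≥2 trees
length 2: e e has 2 parse trees

Two derivations of e e:
  Z ⇒ e Z ⇒ e e
  Z ⇒ Z e ⇒ e e

e e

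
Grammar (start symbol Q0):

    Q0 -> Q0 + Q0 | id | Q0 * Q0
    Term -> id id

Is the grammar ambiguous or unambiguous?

Witness: id * id * id

Derivation 1: Q0 ⇒ Q0 * Q0 ⇒ id * Q0 ⇒ id * Q0 * Q0 ⇒ id * id * Q0 ⇒ id * id * id
Derivation 2: Q0 ⇒ Q0 * Q0 ⇒ Q0 * Q0 * Q0 ⇒ id * Q0 * Q0 ⇒ id * id * Q0 ⇒ id * id * id

Two distinct leftmost derivations for the same string.

Ambiguous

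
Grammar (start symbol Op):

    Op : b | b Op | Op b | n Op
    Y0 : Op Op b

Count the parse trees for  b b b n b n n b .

Parse trees for b b b n b n n b:
  [Op b [Op b [Op b [Op n [Op b [Op n [Op n [Op b]]]]]]]]

1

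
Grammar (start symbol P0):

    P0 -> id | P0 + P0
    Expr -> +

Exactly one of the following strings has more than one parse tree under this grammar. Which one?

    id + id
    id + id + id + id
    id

id + id: 1 tree
id + id + id + id: 5 trees
id: 1 tree

id + id + id + id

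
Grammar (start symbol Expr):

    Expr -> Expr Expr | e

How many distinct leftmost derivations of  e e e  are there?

Parse trees for e e e:
  [Expr [Expr e] [Expr [Expr e] [Expr e]]]
  [Expr [Expr [Expr e] [Expr e]] [Expr e]]

2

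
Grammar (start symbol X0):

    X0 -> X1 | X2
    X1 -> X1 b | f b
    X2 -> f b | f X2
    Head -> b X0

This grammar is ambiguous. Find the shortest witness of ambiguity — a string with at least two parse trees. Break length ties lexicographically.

length 2: f b has 2 parse trees

Two derivations of f b:
  X0 ⇒ X1 ⇒ f b
  X0 ⇒ X2 ⇒ f b

f b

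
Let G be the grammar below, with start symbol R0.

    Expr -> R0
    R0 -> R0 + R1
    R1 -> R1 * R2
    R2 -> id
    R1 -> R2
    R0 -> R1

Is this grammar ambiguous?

Only R0, R1, R2 are reachable from R0; ignoring the rest: The grammar is stratified — R0 handles '+' (left-recursive), R1 handles '*', R2 atoms. Each operator has a fixed associativity and precedence level, so every string has one parse.

Unambiguous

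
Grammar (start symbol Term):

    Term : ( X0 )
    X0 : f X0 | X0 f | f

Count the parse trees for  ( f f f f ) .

Parse trees for ( f f f f ):
  [Term ( [X0 f [X0 f [X0 f [X0 f]]]] )]
  [Term ( [X0 f [X0 f [X0 [X0 f] f]]] )]
  [Term ( [X0 f [X0 [X0 f [X0 f]] f]] )]
  [Term ( [X0 f [X0 [X0 [X0 f] f] f]] )]
  [Term ( [X0 [X0 f [X0 f [X0 f]]] f] )]
  [Term ( [X0 [X0 f [X0 [X0 f] f]] f] )]
  [Term ( [X0 [X0 [X0 f [X0 f]] f] f] )]
  [Term ( [X0 [X0 [X0 [X0 f] f] f] f] )]

8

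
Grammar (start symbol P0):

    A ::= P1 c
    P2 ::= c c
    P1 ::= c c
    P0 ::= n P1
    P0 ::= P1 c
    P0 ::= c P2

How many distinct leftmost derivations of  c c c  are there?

2

Parse trees for c c c:
  [P0 [P1 c c] c]
  [P0 c [P2 c c]]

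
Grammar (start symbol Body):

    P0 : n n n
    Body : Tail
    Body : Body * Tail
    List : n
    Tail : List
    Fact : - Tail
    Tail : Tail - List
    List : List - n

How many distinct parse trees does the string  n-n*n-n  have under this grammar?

4

Parse trees for n-n*n-n:
  [Body [Body [Tail [List [List n] - n]]] * [Tail [List [List n] - n]]]
  [Body [Body [Tail [List [List n] - n]]] * [Tail [Tail [List n]] - [List n]]]
  [Body [Body [Tail [Tail [List n]] - [List n]]] * [Tail [List [List n] - n]]]
  [Body [Body [Tail [Tail [List n]] - [List n]]] * [Tail [Tail [List n]] - [List n]]]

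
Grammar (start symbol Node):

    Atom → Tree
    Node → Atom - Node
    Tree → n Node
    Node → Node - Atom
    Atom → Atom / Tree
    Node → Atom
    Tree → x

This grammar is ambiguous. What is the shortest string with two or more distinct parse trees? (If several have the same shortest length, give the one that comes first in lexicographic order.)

x - x

length 1: no string has ≥2 trees
length 2: no string has ≥2 trees
length 3: x - x has 2 parse trees

Two derivations of x - x:
  Node ⇒ Atom - Node ⇒ Tree - Node ⇒ x - Node ⇒ x - Atom ⇒ x - Tree ⇒ x - x
  Node ⇒ Node - Atom ⇒ Atom - Atom ⇒ Tree - Atom ⇒ x - Atom ⇒ x - Tree ⇒ x - x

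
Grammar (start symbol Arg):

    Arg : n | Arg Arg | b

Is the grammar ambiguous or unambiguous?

Witness: b b b

Derivation 1: Arg ⇒ Arg Arg ⇒ Arg Arg Arg ⇒ b Arg Arg ⇒ b b Arg ⇒ b b b
Derivation 2: Arg ⇒ Arg Arg ⇒ b Arg ⇒ b Arg Arg ⇒ b b Arg ⇒ b b b

Two distinct leftmost derivations for the same string.

Ambiguous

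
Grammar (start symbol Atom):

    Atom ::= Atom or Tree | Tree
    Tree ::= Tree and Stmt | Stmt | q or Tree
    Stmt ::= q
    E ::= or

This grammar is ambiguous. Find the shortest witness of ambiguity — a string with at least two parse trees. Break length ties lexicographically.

q or q

length 1: no string has ≥2 trees
length 3: q or q has 2 parse trees

Two derivations of q or q:
  Atom ⇒ Atom or Tree ⇒ Tree or Tree ⇒ Stmt or Tree ⇒ q or Tree ⇒ q or Stmt ⇒ q or q
  Atom ⇒ Tree ⇒ q or Tree ⇒ q or Stmt ⇒ q or q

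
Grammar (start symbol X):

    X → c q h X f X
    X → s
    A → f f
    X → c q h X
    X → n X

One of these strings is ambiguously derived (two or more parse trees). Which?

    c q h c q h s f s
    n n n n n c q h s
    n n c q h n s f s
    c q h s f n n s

c q h c q h s f s: 2 trees
n n n n n c q h s: 1 tree
n n c q h n s f s: 1 tree
c q h s f n n s: 1 tree

c q h c q h s f s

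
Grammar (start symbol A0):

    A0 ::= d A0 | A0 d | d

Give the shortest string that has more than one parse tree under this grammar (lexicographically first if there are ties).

length 1: no string has ≥2 trees
length 2: d d has 2 parse trees

Two derivations of d d:
  A0 ⇒ d A0 ⇒ d d
  A0 ⇒ A0 d ⇒ d d

d d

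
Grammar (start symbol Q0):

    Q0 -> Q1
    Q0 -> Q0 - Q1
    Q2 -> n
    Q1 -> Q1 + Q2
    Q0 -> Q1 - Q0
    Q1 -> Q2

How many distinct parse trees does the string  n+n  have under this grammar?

1

Parse trees for n+n:
  [Q0 [Q1 [Q1 [Q2 n]] + [Q2 n]]]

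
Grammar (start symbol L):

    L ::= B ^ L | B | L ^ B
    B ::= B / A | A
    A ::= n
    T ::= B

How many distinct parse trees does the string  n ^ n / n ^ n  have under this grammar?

Parse trees for n ^ n / n ^ n:
  [L [B [A n]] ^ [L [B [B [A n]] / [A n]] ^ [L [B [A n]]]]]
  [L [B [A n]] ^ [L [L [B [B [A n]] / [A n]]] ^ [B [A n]]]]
  [L [L [B [A n]] ^ [L [B [B [A n]] / [A n]]]] ^ [B [A n]]]
  [L [L [L [B [A n]]] ^ [B [B [A n]] / [A n]]] ^ [B [A n]]]

4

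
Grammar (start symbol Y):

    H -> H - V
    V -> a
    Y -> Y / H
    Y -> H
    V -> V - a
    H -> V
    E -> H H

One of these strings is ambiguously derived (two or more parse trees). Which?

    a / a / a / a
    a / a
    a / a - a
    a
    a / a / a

a / a - a

a / a / a / a: 1 tree
a / a: 1 tree
a / a - a: 2 trees
a: 1 tree
a / a / a: 1 tree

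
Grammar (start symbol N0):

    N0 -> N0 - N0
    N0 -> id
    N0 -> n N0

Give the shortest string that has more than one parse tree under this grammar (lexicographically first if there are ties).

length 1: no string has ≥2 trees
length 2: no string has ≥2 trees
length 3: no string has ≥2 trees
length 4: n id - id has 2 parse trees

Two derivations of n id - id:
  N0 ⇒ N0 - N0 ⇒ n N0 - N0 ⇒ n id - N0 ⇒ n id - id
  N0 ⇒ n N0 ⇒ n N0 - N0 ⇒ n id - N0 ⇒ n id - id

n id - id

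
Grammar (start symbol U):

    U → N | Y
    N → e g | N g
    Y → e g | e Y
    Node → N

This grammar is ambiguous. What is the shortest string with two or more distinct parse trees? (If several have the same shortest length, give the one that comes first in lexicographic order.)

e g

length 2: e g has 2 parse trees

Two derivations of e g:
  U ⇒ N ⇒ e g
  U ⇒ Y ⇒ e g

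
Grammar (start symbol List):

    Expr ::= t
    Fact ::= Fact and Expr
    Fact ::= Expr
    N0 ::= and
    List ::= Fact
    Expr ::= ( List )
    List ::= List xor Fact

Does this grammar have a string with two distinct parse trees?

Only List, Fact, Expr are reachable from List; ignoring the rest: This is a standard precedence ladder (List over Fact over Expr), with each level left-recursive on its own operator ('xor' at List, 'and' at Fact). That structure is LR(1), hence unambiguous.

Unambiguous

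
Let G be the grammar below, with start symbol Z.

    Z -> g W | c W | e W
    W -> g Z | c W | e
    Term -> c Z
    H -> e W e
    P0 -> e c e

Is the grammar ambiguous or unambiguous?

Only Z, W are reachable from Z; ignoring the rest: The reachable rules are right-linear with at most one rule per (nonterminal, next-terminal) pair. Each input token forces the next rule, so parsing is deterministic.

Unambiguous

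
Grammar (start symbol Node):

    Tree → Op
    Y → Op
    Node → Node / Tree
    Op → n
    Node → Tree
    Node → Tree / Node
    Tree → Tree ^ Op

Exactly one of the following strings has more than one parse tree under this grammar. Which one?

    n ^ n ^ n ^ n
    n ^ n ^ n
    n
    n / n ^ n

n / n ^ n

n ^ n ^ n ^ n: 1 tree
n ^ n ^ n: 1 tree
n: 1 tree
n / n ^ n: 2 trees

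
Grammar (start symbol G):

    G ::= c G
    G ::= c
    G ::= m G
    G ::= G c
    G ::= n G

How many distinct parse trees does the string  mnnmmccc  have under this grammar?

29

Parse trees for mnnmmccc (showing first 6 of 29):
  [G m [G [G [G n [G n [G m [G m [G c]]]]] c] c]]
  [G m [G [G n [G [G n [G m [G m [G c]]]] c]] c]]
  [G m [G [G n [G n [G m [G m [G c [G c]]]]]] c]]
  [G m [G [G n [G n [G m [G m [G [G c] c]]]]] c]]
  [G m [G [G n [G n [G m [G [G m [G c]] c]]]] c]]
  [G m [G [G n [G n [G [G m [G m [G c]]] c]]] c]]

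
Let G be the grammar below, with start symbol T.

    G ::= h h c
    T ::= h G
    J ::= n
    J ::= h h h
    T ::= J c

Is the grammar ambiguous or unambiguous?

Witness: h h h c

Derivation 1: T ⇒ h G ⇒ h h h c
Derivation 2: T ⇒ J c ⇒ h h h c

Two distinct leftmost derivations for the same string.

Ambiguous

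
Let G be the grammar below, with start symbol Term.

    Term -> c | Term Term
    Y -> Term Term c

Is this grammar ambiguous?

Witness: c c c

Derivation 1: Term ⇒ Term Term ⇒ c Term ⇒ c Term Term ⇒ c c Term ⇒ c c c
Derivation 2: Term ⇒ Term Term ⇒ Term Term Term ⇒ c Term Term ⇒ c c Term ⇒ c c c

Two distinct leftmost derivations for the same string.

Ambiguous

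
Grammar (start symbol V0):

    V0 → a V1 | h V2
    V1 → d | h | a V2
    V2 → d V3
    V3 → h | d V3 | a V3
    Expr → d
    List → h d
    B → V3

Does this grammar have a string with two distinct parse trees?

Unambiguous

(Expr, List, B are unreachable from V0, so their rules don't affect L(V0).) Restricted to the reachable nonterminals, every rule has the form A → t or A → t B, and no two rules for the same A share a first terminal. The grammar encodes a DFA — one run per string.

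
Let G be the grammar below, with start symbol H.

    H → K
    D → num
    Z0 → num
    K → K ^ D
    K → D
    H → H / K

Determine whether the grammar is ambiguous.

Unambiguous

Only H, K, D are reachable from H; ignoring the rest: This is a standard precedence ladder (H over K over D), with each level left-recursive on its own operator ('/' at H, '^' at K). That structure is LR(1), hence unambiguous.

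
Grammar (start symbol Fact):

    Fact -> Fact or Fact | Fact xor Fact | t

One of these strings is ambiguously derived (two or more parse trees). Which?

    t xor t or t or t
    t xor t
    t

t xor t or t or t

t xor t or t or t: 5 trees
t xor t: 1 tree
t: 1 tree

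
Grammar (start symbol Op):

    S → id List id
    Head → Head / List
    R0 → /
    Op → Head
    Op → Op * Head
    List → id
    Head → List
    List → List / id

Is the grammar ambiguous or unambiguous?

Witness: id / id

Derivation 1: Op ⇒ Head ⇒ Head / List ⇒ List / List ⇒ id / List ⇒ id / id
Derivation 2: Op ⇒ Head ⇒ List ⇒ List / id ⇒ id / id

Two distinct leftmost derivations for the same string.

Ambiguous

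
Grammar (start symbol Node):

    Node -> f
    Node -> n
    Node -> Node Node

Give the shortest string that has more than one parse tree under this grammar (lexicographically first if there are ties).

length 1: no string has ≥2 trees
length 2: no string has ≥2 trees
length 3: f f f has 2 parse trees

Two derivations of f f f:
  Node ⇒ Node Node ⇒ f Node ⇒ f Node Node ⇒ f f Node ⇒ f f f
  Node ⇒ Node Node ⇒ Node Node Node ⇒ f Node Node ⇒ f f Node ⇒ f f f

f f f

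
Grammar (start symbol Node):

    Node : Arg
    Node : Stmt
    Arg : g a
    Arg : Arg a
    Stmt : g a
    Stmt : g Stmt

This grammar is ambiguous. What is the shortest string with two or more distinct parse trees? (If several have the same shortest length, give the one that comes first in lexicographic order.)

g a

length 2: g a has 2 parse trees

Two derivations of g a:
  Node ⇒ Arg ⇒ g a
  Node ⇒ Stmt ⇒ g a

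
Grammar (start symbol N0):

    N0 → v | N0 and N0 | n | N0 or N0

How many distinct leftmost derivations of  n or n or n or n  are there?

Parse trees for n or n or n or n:
  [N0 [N0 n] or [N0 [N0 n] or [N0 [N0 n] or [N0 n]]]]
  [N0 [N0 n] or [N0 [N0 [N0 n] or [N0 n]] or [N0 n]]]
  [N0 [N0 [N0 n] or [N0 n]] or [N0 [N0 n] or [N0 n]]]
  [N0 [N0 [N0 n] or [N0 [N0 n] or [N0 n]]] or [N0 n]]
  [N0 [N0 [N0 [N0 n] or [N0 n]] or [N0 n]] or [N0 n]]

5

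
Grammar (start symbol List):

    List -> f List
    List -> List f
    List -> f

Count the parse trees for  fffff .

16

Parse trees for fffff (showing first 6 of 16):
  [List f [List f [List f [List f [List f]]]]]
  [List f [List f [List f [List [List f] f]]]]
  [List f [List f [List [List f [List f]] f]]]
  [List f [List f [List [List [List f] f] f]]]
  [List f [List [List f [List f [List f]]] f]]
  [List f [List [List f [List [List f] f]] f]]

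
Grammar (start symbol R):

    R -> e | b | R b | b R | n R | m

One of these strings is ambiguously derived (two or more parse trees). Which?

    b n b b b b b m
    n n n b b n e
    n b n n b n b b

n b n n b n b b

b n b b b b b m: 1 tree
n n n b b n e: 1 tree
n b n n b n b b: 8 trees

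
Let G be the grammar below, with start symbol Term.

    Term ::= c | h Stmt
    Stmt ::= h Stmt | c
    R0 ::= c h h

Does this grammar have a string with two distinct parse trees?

Only Term, Stmt are reachable from Term; ignoring the rest: Restricted to the reachable nonterminals, every rule has the form A → t or A → t B, and no two rules for the same A share a first terminal. The grammar encodes a DFA — one run per string.

Unambiguous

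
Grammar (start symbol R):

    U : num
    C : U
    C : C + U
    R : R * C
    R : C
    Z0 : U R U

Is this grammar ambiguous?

Only R, C, U are reachable from R; ignoring the rest: R → R * C | C  ;  C → C + U | U  — a left-associative chain with U at the bottom. Each string factors uniquely by precedence.

Unambiguous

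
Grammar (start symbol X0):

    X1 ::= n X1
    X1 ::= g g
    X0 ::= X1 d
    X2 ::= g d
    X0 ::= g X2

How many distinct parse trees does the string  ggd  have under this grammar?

2

Parse trees for ggd:
  [X0 [X1 g g] d]
  [X0 g [X2 g d]]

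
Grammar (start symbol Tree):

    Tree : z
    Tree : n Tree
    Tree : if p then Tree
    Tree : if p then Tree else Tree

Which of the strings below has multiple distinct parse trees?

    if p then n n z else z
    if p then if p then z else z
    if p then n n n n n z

if p then if p then z else z

if p then n n z else z: 1 tree
if p then if p then z else z: 2 trees
if p then n n n n n z: 1 tree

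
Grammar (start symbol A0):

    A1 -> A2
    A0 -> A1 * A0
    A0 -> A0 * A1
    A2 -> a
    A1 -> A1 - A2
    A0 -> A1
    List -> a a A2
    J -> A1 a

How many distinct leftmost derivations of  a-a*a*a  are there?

4

Parse trees for a-a*a*a:
  [A0 [A1 [A1 [A2 a]] - [A2 a]] * [A0 [A1 [A2 a]] * [A0 [A1 [A2 a]]]]]
  [A0 [A1 [A1 [A2 a]] - [A2 a]] * [A0 [A0 [A1 [A2 a]]] * [A1 [A2 a]]]]
  [A0 [A0 [A1 [A1 [A2 a]] - [A2 a]] * [A0 [A1 [A2 a]]]] * [A1 [A2 a]]]
  [A0 [A0 [A0 [A1 [A1 [A2 a]] - [A2 a]]] * [A1 [A2 a]]] * [A1 [A2 a]]]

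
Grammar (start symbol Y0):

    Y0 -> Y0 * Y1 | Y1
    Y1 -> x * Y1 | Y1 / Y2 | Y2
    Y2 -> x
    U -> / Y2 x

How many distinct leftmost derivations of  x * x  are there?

2

Parse trees for x * x:
  [Y0 [Y0 [Y1 [Y2 x]]] * [Y1 [Y2 x]]]
  [Y0 [Y1 x * [Y1 [Y2 x]]]]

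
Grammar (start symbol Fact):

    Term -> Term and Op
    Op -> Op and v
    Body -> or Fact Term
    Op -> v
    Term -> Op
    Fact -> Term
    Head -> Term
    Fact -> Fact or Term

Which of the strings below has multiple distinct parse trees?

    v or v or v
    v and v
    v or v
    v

v and v

v or v or v: 1 tree
v and v: 2 trees
v or v: 1 tree
v: 1 tree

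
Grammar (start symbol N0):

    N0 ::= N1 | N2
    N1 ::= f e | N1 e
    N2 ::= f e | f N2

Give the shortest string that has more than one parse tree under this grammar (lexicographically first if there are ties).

length 2: f e has 2 parse trees

Two derivations of f e:
  N0 ⇒ N1 ⇒ f e
  N0 ⇒ N2 ⇒ f e

f e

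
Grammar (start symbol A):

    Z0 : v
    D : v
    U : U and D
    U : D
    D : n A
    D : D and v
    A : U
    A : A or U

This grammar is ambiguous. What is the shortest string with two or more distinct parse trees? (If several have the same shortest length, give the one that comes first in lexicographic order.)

length 1: no string has ≥2 trees
length 2: no string has ≥2 trees
length 3: v and v has 2 parse trees

Two derivations of v and v:
  A ⇒ U ⇒ U and D ⇒ D and D ⇒ v and D ⇒ v and v
  A ⇒ U ⇒ D ⇒ D and v ⇒ v and v

v and v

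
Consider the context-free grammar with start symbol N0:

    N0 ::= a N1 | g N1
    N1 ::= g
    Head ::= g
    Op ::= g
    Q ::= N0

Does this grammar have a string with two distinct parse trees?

Only N0, N1 are reachable from N0; ignoring the rest: Each reachable nonterminal has at most one production per leading terminal, and all productions are right-linear; the derivation is determined token-by-token.

Unambiguous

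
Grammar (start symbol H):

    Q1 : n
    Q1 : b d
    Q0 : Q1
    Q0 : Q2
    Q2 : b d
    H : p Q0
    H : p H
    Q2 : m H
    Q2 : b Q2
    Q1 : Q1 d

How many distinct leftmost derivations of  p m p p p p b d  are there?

Parse trees for p m p p p p b d:
  [H p [Q0 [Q2 m [H p [H p [H p [H p [Q0 [Q1 b d]]]]]]]]]
  [H p [Q0 [Q2 m [H p [H p [H p [H p [Q0 [Q2 b d]]]]]]]]]

2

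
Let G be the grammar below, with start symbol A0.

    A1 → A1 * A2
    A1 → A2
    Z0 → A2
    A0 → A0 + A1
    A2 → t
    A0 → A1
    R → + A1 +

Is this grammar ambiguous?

(Z0, R are unreachable from A0, so their rules don't affect L(A0).) The grammar is stratified — A0 handles '+' (left-recursive), A1 handles '*', A2 atoms. Each operator has a fixed associativity and precedence level, so every string has one parse.

Unambiguous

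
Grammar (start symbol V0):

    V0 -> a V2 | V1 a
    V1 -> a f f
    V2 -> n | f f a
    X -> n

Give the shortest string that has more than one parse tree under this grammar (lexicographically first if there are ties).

length 2: no string has ≥2 trees
length 4: a f f a has 2 parse trees

Two derivations of a f f a:
  V0 ⇒ a V2 ⇒ a f f a
  V0 ⇒ V1 a ⇒ a f f a

a f f a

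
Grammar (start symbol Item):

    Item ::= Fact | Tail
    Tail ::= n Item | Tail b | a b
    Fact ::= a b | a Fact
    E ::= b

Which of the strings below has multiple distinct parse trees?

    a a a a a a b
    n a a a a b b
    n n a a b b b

a a a a a a b: 1 tree
n a a a a b b: 1 tree
n n a a b b b: 3 trees

n n a a b b b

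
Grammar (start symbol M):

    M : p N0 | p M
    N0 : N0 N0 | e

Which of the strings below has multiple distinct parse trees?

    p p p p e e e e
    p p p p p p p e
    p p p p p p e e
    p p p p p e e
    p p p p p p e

p p p p e e e e

p p p p e e e e: 5 trees
p p p p p p p e: 1 tree
p p p p p p e e: 1 tree
p p p p p e e: 1 tree
p p p p p p e: 1 tree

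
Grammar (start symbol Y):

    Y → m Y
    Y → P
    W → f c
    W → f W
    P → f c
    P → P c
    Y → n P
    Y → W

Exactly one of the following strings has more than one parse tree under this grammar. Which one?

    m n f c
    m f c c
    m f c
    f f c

m f c

m n f c: 1 tree
m f c c: 1 tree
m f c: 2 trees
f f c: 1 tree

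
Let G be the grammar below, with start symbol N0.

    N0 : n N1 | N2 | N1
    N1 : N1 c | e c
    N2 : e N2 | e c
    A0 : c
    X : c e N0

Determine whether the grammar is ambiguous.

Ambiguous

Witness: e c

Derivation 1: N0 ⇒ N2 ⇒ e c
Derivation 2: N0 ⇒ N1 ⇒ e c

Two distinct leftmost derivations for the same string.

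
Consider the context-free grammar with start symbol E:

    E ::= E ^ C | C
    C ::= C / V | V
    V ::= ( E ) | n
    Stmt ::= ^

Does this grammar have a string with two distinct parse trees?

Unambiguous

Only E, C, V are reachable from E; ignoring the rest: The grammar is stratified — E handles '^' (left-recursive), C handles '/', V atoms. Each operator has a fixed associativity and precedence level, so every string has one parse.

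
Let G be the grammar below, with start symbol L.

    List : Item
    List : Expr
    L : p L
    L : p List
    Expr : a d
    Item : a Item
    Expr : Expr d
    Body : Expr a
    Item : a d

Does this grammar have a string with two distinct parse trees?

Ambiguous

Witness: p a d

Derivation 1: L ⇒ p List ⇒ p Item ⇒ p a d
Derivation 2: L ⇒ p List ⇒ p Expr ⇒ p a d

Two distinct leftmost derivations for the same string.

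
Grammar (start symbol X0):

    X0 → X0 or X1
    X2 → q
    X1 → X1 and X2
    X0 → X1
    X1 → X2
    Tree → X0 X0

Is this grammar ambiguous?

(Tree is unreachable from X0, so its rules don't affect L(X0).) This is a standard precedence ladder (X0 over X1 over X2), with each level left-recursive on its own operator ('or' at X0, 'and' at X1). That structure is LR(1), hence unambiguous.

Unambiguous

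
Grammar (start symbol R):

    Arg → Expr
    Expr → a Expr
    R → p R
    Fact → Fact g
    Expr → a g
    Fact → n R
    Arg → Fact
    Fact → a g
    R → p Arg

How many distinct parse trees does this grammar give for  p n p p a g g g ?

Parse trees for p n p p a g g g:
  [R p [Arg [Fact [Fact [Fact n [R p [R p [Arg [Expr a g]]]]] g] g]]]
  [R p [Arg [Fact [Fact [Fact n [R p [R p [Arg [Fact a g]]]]] g] g]]]
  [R p [Arg [Fact [Fact n [R p [R p [Arg [Fact [Fact a g] g]]]]] g]]]
  [R p [Arg [Fact n [R p [R p [Arg [Fact [Fact [Fact a g] g] g]]]]]]]

4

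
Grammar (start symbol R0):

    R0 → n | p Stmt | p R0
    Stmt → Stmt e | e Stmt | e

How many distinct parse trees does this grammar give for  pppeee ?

Parse trees for pppeee:
  [R0 p [R0 p [R0 p [Stmt [Stmt [Stmt e] e] e]]]]
  [R0 p [R0 p [R0 p [Stmt [Stmt e [Stmt e]] e]]]]
  [R0 p [R0 p [R0 p [Stmt e [Stmt [Stmt e] e]]]]]
  [R0 p [R0 p [R0 p [Stmt e [Stmt e [Stmt e]]]]]]

4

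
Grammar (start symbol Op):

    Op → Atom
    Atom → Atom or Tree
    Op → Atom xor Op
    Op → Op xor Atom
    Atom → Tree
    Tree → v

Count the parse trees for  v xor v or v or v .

2

Parse trees for v xor v or v or v:
  [Op [Atom [Tree v]] xor [Op [Atom [Atom [Atom [Tree v]] or [Tree v]] or [Tree v]]]]
  [Op [Op [Atom [Tree v]]] xor [Atom [Atom [Atom [Tree v]] or [Tree v]] or [Tree v]]]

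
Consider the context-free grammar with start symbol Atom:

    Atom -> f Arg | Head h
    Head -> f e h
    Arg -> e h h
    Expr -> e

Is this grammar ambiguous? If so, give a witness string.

Ambiguous

Witness: f e h h

Derivation 1: Atom ⇒ f Arg ⇒ f e h h
Derivation 2: Atom ⇒ Head h ⇒ f e h h

Two distinct leftmost derivations for the same string.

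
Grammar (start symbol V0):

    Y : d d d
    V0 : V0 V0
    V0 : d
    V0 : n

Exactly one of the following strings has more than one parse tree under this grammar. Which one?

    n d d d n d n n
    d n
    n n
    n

n d d d n d n n: 429 trees
d n: 1 tree
n n: 1 tree
n: 1 tree

n d d d n d n n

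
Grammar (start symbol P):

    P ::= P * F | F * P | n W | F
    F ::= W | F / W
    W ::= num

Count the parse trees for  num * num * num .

4

Parse trees for num * num * num:
  [P [P [P [F [W num]]] * [F [W num]]] * [F [W num]]]
  [P [P [F [W num]] * [P [F [W num]]]] * [F [W num]]]
  [P [F [W num]] * [P [P [F [W num]]] * [F [W num]]]]
  [P [F [W num]] * [P [F [W num]] * [P [F [W num]]]]]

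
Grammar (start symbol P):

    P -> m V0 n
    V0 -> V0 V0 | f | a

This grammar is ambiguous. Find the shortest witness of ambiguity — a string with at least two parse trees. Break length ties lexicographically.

length 3: no string has ≥2 trees
length 4: no string has ≥2 trees
length 5: m a a a n has 2 parse trees

Two derivations of m a a a n:
  P ⇒ m V0 n ⇒ m V0 V0 n ⇒ m V0 V0 V0 n ⇒ m a V0 V0 n ⇒ m a a V0 n ⇒ m a a a n
  P ⇒ m V0 n ⇒ m V0 V0 n ⇒ m a V0 n ⇒ m a V0 V0 n ⇒ m a a V0 n ⇒ m a a a n

m a a a n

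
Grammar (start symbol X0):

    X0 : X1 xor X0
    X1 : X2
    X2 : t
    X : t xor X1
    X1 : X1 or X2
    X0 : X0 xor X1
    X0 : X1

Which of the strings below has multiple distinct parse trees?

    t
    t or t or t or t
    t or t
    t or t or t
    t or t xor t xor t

t: 1 tree
t or t or t or t: 1 tree
t or t: 1 tree
t or t or t: 1 tree
t or t xor t xor t: 4 trees

t or t xor t xor t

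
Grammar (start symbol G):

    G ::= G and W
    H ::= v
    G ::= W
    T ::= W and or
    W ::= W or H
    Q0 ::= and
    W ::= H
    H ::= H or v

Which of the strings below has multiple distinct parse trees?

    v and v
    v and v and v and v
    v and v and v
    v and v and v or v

v and v: 1 tree
v and v and v and v: 1 tree
v and v and v: 1 tree
v and v and v or v: 2 trees

v and v and v or v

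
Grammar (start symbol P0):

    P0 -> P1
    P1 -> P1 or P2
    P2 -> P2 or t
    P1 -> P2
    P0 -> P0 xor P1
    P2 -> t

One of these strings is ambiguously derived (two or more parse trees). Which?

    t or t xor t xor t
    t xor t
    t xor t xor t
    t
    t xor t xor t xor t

t or t xor t xor t

t or t xor t xor t: 2 trees
t xor t: 1 tree
t xor t xor t: 1 tree
t: 1 tree
t xor t xor t xor t: 1 tree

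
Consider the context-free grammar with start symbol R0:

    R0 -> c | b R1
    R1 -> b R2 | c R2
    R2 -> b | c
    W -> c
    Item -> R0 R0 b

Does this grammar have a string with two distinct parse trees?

Only R0, R1, R2 are reachable from R0; ignoring the rest: Each reachable nonterminal has at most one production per leading terminal, and all productions are right-linear; the derivation is determined token-by-token.

Unambiguous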